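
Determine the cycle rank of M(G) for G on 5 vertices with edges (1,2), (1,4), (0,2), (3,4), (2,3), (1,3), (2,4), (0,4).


Cycle rank (nullity) = |E| - r(M) = |E| - (|V| - c).
|E| = 8, |V| = 5, c = 1.
Nullity = 8 - (5 - 1) = 8 - 4 = 4.

4


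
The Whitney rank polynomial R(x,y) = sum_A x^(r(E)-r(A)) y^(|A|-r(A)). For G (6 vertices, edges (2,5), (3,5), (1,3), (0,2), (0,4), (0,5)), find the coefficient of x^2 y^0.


R(x,y) = sum over A in 2^E of x^(r(E)-r(A)) * y^(|A|-r(A)).
G has 6 vertices, 6 edges. r(E) = 5.
Enumerate all 2^6 = 64 subsets.
Count subsets with r(E)-r(A)=2 and |A|-r(A)=0: 19.

19


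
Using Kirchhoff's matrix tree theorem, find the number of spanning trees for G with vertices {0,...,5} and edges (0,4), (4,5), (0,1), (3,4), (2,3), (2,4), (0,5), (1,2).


By Kirchhoff's matrix tree theorem, the number of spanning trees equals
the determinant of any cofactor of the Laplacian matrix L.
G has 6 vertices and 8 edges.
Computing the (5 x 5) cofactor determinant gives 30.

30


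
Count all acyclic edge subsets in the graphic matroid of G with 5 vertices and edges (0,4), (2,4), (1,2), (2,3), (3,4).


An independent set in a graphic matroid is an acyclic edge subset.
G has 5 vertices and 5 edges.
Enumerate all 2^5 = 32 subsets, checking for acyclicity.
Total independent sets = 28.

28


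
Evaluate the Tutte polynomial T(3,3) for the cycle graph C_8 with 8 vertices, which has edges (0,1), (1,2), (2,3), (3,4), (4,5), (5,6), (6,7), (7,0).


T(C_8; x,y) = x + x^2 + ... + x^(7) + y.
T(3,3) = 3^1 + 3^2 + 3^3 + 3^4 + 3^5 + 3^6 + 3^7 + 3
= 3 + 9 + 27 + 81 + 243 + 729 + 2187 + 3
= 3282.

3282


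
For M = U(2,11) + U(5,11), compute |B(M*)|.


(M1+M2)* = M1* + M2*.
M1* = U(9,11), bases: C(11,9) = 55.
M2* = U(6,11), bases: C(11,6) = 462.
|B(M*)| = 55 * 462 = 25410.

25410


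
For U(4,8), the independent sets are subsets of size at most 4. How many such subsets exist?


Independent sets of U(4,8) are all subsets of size <= 4.
Count = (8 choose 0) + (8 choose 1) + (8 choose 2) + (8 choose 3) + (8 choose 4)
     = 1 + 8 + 28 + 56 + 70
     = 163.

163


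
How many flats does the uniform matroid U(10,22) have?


Flats of U(10,22): every subset of size < 10 is a flat, plus E itself.
Count = C(22,0) + C(22,1) + C(22,2) + C(22,3) + C(22,4) + C(22,5) + C(22,6) + C(22,7) + C(22,8) + C(22,9) + 1
     = 1 + 22 + 231 + 1540 + 7315 + 26334 + 74613 + 170544 + 319770 + 497420 + 1
     = 1097791.

1097791


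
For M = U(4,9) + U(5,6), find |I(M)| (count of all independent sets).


For a direct sum, |I(M1+M2)| = |I(M1)| * |I(M2)|.
|I(U(4,9))| = sum C(9,k) for k=0..4 = 256.
|I(U(5,6))| = sum C(6,k) for k=0..5 = 63.
Total = 256 * 63 = 16128.

16128


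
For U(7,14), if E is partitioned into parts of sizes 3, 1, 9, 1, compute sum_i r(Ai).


r(Ai) = min(|Ai|, 7) for each part.
Sum = min(3,7) + min(1,7) + min(9,7) + min(1,7)
    = 3 + 1 + 7 + 1
    = 12.

12


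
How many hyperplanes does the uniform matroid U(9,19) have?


Hyperplanes of U(9,19) are flats of rank 8.
In a uniform matroid, these are exactly the (8)-element subsets.
Count = C(19,8) = 19! / (8! * 11!) = 75582.

75582


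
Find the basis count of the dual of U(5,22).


The dual of U(r,n) is U(n-r, n) = U(17,22).
Bases of U(17,22) are all (17)-element subsets.
|B(M*)| = (22 choose 17) = 26334.

26334


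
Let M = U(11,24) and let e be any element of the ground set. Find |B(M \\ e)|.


Deleting e from U(11,24) gives U(11,23) since n > r.
Bases of U(11,23) = (23 choose 11) = 1352078.

1352078


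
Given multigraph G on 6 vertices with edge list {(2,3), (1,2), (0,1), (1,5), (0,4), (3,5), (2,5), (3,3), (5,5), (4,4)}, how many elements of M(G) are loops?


In a graphic matroid, a loop is a self-loop edge (u,u) with rank 0.
Examining all 10 edges for self-loops...
Self-loops found: (3,3), (5,5), (4,4)
Number of loops = 3.

3


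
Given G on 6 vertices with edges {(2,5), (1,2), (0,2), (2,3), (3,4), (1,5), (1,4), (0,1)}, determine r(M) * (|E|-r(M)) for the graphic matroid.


r(M) = |V| - c = 6 - 1 = 5.
nullity = |E| - r(M) = 8 - 5 = 3.
Product = 5 * 3 = 15.

15


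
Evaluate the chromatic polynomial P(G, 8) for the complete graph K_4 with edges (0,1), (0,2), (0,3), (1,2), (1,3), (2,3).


P(K_4, k) = k(k-1)(k-2)...(k-3).
P(8) = (8) * (7) * (6) * (5) = 1680.

1680


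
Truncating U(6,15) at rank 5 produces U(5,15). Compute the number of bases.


Truncating U(6,15) to rank 5 gives U(5,15).
Bases of U(5,15) are all 5-element subsets of 15 elements.
Number of bases = C(15,5) = 15! / (5! * 10!) = 3003.

3003


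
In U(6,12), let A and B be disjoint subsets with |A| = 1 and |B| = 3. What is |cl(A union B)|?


|A union B| = 1 + 3 = 4 (disjoint).
In U(6,12), cl(S) = S if |S| < 6, else cl(S) = E.
Since 4 < 6, cl(A union B) = A union B.
|cl(A union B)| = 4.

4


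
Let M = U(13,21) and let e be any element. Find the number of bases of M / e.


Contracting e from U(13,21) gives U(12,20).
Bases of U(12,20) = C(20,12) = 125970.

125970


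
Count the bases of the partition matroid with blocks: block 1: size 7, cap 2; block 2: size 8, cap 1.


A basis picks exactly ci elements from block i.
Number of bases = product of C(|Si|, ci).
= C(7,2) * C(8,1)
= 21 * 8
= 168.

168


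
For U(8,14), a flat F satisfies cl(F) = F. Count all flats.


Flats of U(8,14): every subset of size < 8 is a flat, plus E itself.
Count = (14 choose 0) + (14 choose 1) + (14 choose 2) + (14 choose 3) + (14 choose 4) + (14 choose 5) + (14 choose 6) + (14 choose 7) + 1
     = 1 + 14 + 91 + 364 + 1001 + 2002 + 3003 + 3432 + 1
     = 9909.

9909


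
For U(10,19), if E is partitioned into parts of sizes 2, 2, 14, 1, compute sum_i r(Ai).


r(Ai) = min(|Ai|, 10) for each part.
Sum = min(2,10) + min(2,10) + min(14,10) + min(1,10)
    = 2 + 2 + 10 + 1
    = 15.

15


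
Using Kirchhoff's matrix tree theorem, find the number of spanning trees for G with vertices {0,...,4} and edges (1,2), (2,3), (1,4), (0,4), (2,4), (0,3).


By Kirchhoff's matrix tree theorem, the number of spanning trees equals
the determinant of any cofactor of the Laplacian matrix L.
G has 5 vertices and 6 edges.
Computing the (4 x 4) cofactor determinant gives 11.

11


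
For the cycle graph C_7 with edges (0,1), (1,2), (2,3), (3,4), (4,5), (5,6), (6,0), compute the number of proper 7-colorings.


P(C_7, k) = (k-1)^7 + (-1)^7*(k-1).
P(7) = (6)^7 - 6
= 279936 - 6 = 279930.

279930


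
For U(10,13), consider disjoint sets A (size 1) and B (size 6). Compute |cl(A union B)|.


|A union B| = 1 + 6 = 7 (disjoint).
In U(10,13), cl(S) = S if |S| < 10, else cl(S) = E.
Since 7 < 10, cl(A union B) = A union B.
|cl(A union B)| = 7.

7


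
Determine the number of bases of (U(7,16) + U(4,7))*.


(M1+M2)* = M1* + M2*.
M1* = U(9,16), bases: C(16,9) = 11440.
M2* = U(3,7), bases: C(7,3) = 35.
|B(M*)| = 11440 * 35 = 400400.

400400


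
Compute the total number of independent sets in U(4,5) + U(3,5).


For a direct sum, |I(M1+M2)| = |I(M1)| * |I(M2)|.
|I(U(4,5))| = sum C(5,k) for k=0..4 = 31.
|I(U(3,5))| = sum C(5,k) for k=0..3 = 26.
Total = 31 * 26 = 806.

806


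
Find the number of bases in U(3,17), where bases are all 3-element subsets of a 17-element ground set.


Bases of U(3,17) are all 3-element subsets of the 17-element ground set.
Number of bases = C(17,3).
C(17,3) = 17! / (3! * 14!) = 680.

680


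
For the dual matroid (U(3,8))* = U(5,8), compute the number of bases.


The dual of U(r,n) is U(n-r, n) = U(5,8).
Bases of U(5,8) are all (5)-element subsets.
|B(M*)| = C(8,5) = 56.

56


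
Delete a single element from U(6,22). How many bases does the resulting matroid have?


Deleting e from U(6,22) gives U(6,21) since n > r.
Bases of U(6,21) = (21 choose 6) = 54264.

54264


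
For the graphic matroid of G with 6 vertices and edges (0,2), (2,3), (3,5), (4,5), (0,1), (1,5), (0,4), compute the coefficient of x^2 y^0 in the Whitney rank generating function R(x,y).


R(x,y) = sum over A in 2^E of x^(r(E)-r(A)) * y^(|A|-r(A)).
G has 6 vertices, 7 edges. r(E) = 5.
Enumerate all 2^7 = 128 subsets.
Count subsets with r(E)-r(A)=2 and |A|-r(A)=0: 35.

35


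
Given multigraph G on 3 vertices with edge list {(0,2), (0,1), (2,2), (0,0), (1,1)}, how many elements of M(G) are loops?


In a graphic matroid, a loop is a self-loop edge (u,u) with rank 0.
Examining all 5 edges for self-loops...
Self-loops found: (2,2), (0,0), (1,1)
Number of loops = 3.

3


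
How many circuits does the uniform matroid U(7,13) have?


In U(7,13), circuits are the (8)-element subsets.
Any set of 8 elements is dependent, and removing any one element gives
an independent set of size 7, so it is a minimal dependent set.
Number of circuits = C(13,8) = 13! / (8! * 5!) = 1287.

1287


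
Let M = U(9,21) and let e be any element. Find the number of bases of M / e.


Contracting e from U(9,21) gives U(8,20).
Bases of U(8,20) = C(20,8) = 125970.

125970


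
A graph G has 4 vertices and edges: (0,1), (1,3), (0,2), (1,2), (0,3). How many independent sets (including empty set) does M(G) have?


An independent set in a graphic matroid is an acyclic edge subset.
G has 4 vertices and 5 edges.
Enumerate all 2^5 = 32 subsets, checking for acyclicity.
Total independent sets = 24.

24


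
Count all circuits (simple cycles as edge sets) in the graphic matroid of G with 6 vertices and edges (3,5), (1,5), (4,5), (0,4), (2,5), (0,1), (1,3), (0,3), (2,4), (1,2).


A circuit in a graphic matroid = edge set of a simple cycle.
G has 6 vertices and 10 edges.
Enumerating all minimal edge subsets forming cycles...
Total circuits found: 23.

23


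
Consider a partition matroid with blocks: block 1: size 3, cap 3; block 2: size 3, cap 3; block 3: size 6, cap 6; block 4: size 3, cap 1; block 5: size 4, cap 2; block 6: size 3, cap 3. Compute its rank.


Rank of a partition matroid = sum of min(|Si|, ci) for each block.
= min(3,3) + min(3,3) + min(6,6) + min(3,1) + min(4,2) + min(3,3)
= 3 + 3 + 6 + 1 + 2 + 3
= 18.

18


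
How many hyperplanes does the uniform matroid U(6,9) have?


Hyperplanes of U(6,9) are flats of rank 5.
In a uniform matroid, these are exactly the (5)-element subsets.
Count = (9 choose 5) = 126.

126


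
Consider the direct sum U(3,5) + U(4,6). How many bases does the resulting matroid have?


Bases of a direct sum M1 + M2: |B| = |B(M1)| * |B(M2)|.
|B(U(3,5))| = C(5,3) = 10.
|B(U(4,6))| = C(6,4) = 15.
Total bases = 10 * 15 = 150.

150


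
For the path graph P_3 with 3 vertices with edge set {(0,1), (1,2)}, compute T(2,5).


A path on 3 vertices is a tree with 2 edges.
T(x,y) = x^(2) for any tree.
T(2,5) = 2^2 = 4.

4


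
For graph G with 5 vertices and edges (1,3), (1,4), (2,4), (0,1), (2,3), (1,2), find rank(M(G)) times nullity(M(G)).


r(M) = |V| - c = 5 - 1 = 4.
nullity = |E| - r(M) = 6 - 4 = 2.
Product = 4 * 2 = 8.

8


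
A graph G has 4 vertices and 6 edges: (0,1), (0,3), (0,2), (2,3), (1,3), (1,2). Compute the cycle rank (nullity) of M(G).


Cycle rank (nullity) = |E| - r(M) = |E| - (|V| - c).
|E| = 6, |V| = 4, c = 1.
Nullity = 6 - (4 - 1) = 6 - 3 = 3.

3


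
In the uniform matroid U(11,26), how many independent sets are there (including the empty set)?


Independent sets of U(11,26) are all subsets of size <= 11.
Count = C(26,0) + C(26,1) + C(26,2) + C(26,3) + C(26,4) + C(26,5) + C(26,6) + C(26,7) + C(26,8) + C(26,9) + C(26,10) + C(26,11)
     = 1 + 26 + 325 + 2600 + 14950 + 65780 + 230230 + 657800 + 1562275 + 3124550 + 5311735 + 7726160
     = 18696432.

18696432


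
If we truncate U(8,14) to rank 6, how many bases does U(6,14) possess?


Truncating U(8,14) to rank 6 gives U(6,14).
Bases of U(6,14) are all 6-element subsets of 14 elements.
Number of bases = (14 choose 6) = 3003.

3003


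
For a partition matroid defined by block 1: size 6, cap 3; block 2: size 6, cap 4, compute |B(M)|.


A basis picks exactly ci elements from block i.
Number of bases = product of C(|Si|, ci).
= C(6,3) * C(6,4)
= 20 * 15
= 300.

300


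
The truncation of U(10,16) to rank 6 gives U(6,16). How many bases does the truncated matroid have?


Truncating U(10,16) to rank 6 gives U(6,16).
Bases of U(6,16) are all 6-element subsets of 16 elements.
Number of bases = C(16,6) = 16! / (6! * 10!) = 8008.

8008


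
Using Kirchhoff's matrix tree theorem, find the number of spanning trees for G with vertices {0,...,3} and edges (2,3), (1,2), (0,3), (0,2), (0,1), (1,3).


By Kirchhoff's matrix tree theorem, the number of spanning trees equals
the determinant of any cofactor of the Laplacian matrix L.
G has 4 vertices and 6 edges.
Computing the (3 x 3) cofactor determinant gives 16.

16


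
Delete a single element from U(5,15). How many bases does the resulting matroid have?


Deleting e from U(5,15) gives U(5,14) since n > r.
Bases of U(5,14) = C(14,5) = 2002.

2002


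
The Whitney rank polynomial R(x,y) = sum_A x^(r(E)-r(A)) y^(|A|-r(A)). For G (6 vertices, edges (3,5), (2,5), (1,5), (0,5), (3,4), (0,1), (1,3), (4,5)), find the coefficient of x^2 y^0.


R(x,y) = sum over A in 2^E of x^(r(E)-r(A)) * y^(|A|-r(A)).
G has 6 vertices, 8 edges. r(E) = 5.
Enumerate all 2^8 = 256 subsets.
Count subsets with r(E)-r(A)=2 and |A|-r(A)=0: 53.

53


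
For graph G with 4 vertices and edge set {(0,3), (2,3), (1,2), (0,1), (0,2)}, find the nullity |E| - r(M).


Cycle rank (nullity) = |E| - r(M) = |E| - (|V| - c).
|E| = 5, |V| = 4, c = 1.
Nullity = 5 - (4 - 1) = 5 - 3 = 2.

2


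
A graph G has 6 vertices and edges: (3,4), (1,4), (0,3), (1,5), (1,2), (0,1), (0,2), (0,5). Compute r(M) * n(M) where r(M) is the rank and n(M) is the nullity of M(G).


r(M) = |V| - c = 6 - 1 = 5.
nullity = |E| - r(M) = 8 - 5 = 3.
Product = 5 * 3 = 15.

15


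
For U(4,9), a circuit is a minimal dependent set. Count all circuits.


In U(4,9), circuits are the (5)-element subsets.
Any set of 5 elements is dependent, and removing any one element gives
an independent set of size 4, so it is a minimal dependent set.
Number of circuits = C(9,5) = 126.

126


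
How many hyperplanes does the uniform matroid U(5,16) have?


Hyperplanes of U(5,16) are flats of rank 4.
In a uniform matroid, these are exactly the (4)-element subsets.
Count = C(16,4) = (16 * 15 * 14 * 13) / (1 * 2 * 3 * 4) = 1820.

1820


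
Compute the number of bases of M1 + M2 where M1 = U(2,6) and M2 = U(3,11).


Bases of a direct sum M1 + M2: |B| = |B(M1)| * |B(M2)|.
|B(U(2,6))| = C(6,2) = 15.
|B(U(3,11))| = C(11,3) = 165.
Total bases = 15 * 165 = 2475.

2475


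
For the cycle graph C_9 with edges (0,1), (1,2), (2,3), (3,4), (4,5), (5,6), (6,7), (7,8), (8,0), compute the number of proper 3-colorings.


P(C_9, k) = (k-1)^9 + (-1)^9*(k-1).
P(3) = (2)^9 - 2
= 512 - 2 = 510.

510


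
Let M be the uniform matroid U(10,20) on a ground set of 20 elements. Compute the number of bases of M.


Bases of U(10,20) are all 10-element subsets of the 20-element ground set.
Number of bases = C(20,10).
(20 choose 10) = 184756.

184756


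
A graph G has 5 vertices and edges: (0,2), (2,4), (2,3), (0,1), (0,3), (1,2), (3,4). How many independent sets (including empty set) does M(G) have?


An independent set in a graphic matroid is an acyclic edge subset.
G has 5 vertices and 7 edges.
Enumerate all 2^7 = 128 subsets, checking for acyclicity.
Total independent sets = 82.

82


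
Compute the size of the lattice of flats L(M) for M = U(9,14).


Flats of U(9,14): every subset of size < 9 is a flat, plus E itself.
Count = C(14,0) + C(14,1) + C(14,2) + C(14,3) + C(14,4) + C(14,5) + C(14,6) + C(14,7) + C(14,8) + 1
     = 1 + 14 + 91 + 364 + 1001 + 2002 + 3003 + 3432 + 3003 + 1
     = 12912.

12912


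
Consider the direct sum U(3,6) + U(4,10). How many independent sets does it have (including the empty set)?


For a direct sum, |I(M1+M2)| = |I(M1)| * |I(M2)|.
|I(U(3,6))| = sum C(6,k) for k=0..3 = 42.
|I(U(4,10))| = sum C(10,k) for k=0..4 = 386.
Total = 42 * 386 = 16212.

16212


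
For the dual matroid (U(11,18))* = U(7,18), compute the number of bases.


The dual of U(r,n) is U(n-r, n) = U(7,18).
Bases of U(7,18) are all (7)-element subsets.
|B(M*)| = (18 choose 7) = 31824.

31824


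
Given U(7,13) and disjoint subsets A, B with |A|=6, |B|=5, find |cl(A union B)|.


|A union B| = 6 + 5 = 11 (disjoint).
In U(7,13), cl(S) = S if |S| < 7, else cl(S) = E.
Since 11 >= 7, cl(A union B) = E.
|cl(A union B)| = 13.

13


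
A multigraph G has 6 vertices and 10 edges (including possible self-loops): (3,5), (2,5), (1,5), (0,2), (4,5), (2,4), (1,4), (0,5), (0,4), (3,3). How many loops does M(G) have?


In a graphic matroid, a loop is a self-loop edge (u,u) with rank 0.
Examining all 10 edges for self-loops...
Self-loops found: (3,3)
Number of loops = 1.

1


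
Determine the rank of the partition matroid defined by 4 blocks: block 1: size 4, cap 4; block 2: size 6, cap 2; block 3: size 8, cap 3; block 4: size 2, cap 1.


Rank of a partition matroid = sum of min(|Si|, ci) for each block.
= min(4,4) + min(6,2) + min(8,3) + min(2,1)
= 4 + 2 + 3 + 1
= 10.

10


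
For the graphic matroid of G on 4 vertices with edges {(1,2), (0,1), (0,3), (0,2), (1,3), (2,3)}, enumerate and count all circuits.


A circuit in a graphic matroid = edge set of a simple cycle.
G has 4 vertices and 6 edges.
Enumerating all minimal edge subsets forming cycles...
Total circuits found: 7.

7


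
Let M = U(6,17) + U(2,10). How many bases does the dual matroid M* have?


(M1+M2)* = M1* + M2*.
M1* = U(11,17), bases: C(17,11) = 12376.
M2* = U(8,10), bases: C(10,8) = 45.
|B(M*)| = 12376 * 45 = 556920.

556920


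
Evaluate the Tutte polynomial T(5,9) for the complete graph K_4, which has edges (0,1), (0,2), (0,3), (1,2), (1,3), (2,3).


T(K_4; x,y) = x^3 + 3x^2 + 4xy + 2x + y^3 + 3y^2 + 2y.
Substituting x=5, y=9:
= 125 + 75 + 180 + 10 + 729 + 243 + 18
= 1380.

1380


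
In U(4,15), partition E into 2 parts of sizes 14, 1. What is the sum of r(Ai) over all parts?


r(Ai) = min(|Ai|, 4) for each part.
Sum = min(14,4) + min(1,4)
    = 4 + 1
    = 5.

5


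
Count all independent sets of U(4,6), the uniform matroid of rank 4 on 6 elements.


Independent sets of U(4,6) are all subsets of size <= 4.
Count = C(6,0) + C(6,1) + C(6,2) + C(6,3) + C(6,4)
     = 1 + 6 + 15 + 20 + 15
     = 57.

57


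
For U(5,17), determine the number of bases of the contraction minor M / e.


Contracting e from U(5,17) gives U(4,16).
Bases of U(4,16) = C(16,4) = 16! / (4! * 12!) = 1820.

1820


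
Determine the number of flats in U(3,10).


Flats of U(3,10): every subset of size < 3 is a flat, plus E itself.
Count = C(10,0) + C(10,1) + C(10,2) + 1
     = 1 + 10 + 45 + 1
     = 57.

57


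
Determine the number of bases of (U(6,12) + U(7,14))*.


(M1+M2)* = M1* + M2*.
M1* = U(6,12), bases: C(12,6) = 924.
M2* = U(7,14), bases: C(14,7) = 3432.
|B(M*)| = 924 * 3432 = 3171168.

3171168


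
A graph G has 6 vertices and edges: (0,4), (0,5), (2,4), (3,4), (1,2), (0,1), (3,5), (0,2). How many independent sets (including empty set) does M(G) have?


An independent set in a graphic matroid is an acyclic edge subset.
G has 6 vertices and 8 edges.
Enumerate all 2^8 = 256 subsets, checking for acyclicity.
Total independent sets = 178.

178


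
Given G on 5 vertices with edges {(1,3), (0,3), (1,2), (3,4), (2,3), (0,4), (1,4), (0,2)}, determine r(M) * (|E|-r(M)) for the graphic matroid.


r(M) = |V| - c = 5 - 1 = 4.
nullity = |E| - r(M) = 8 - 4 = 4.
Product = 4 * 4 = 16.

16


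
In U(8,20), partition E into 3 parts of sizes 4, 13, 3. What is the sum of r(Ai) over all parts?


r(Ai) = min(|Ai|, 8) for each part.
Sum = min(4,8) + min(13,8) + min(3,8)
    = 4 + 8 + 3
    = 15.

15


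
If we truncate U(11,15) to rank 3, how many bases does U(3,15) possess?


Truncating U(11,15) to rank 3 gives U(3,15).
Bases of U(3,15) are all 3-element subsets of 15 elements.
Number of bases = C(15,3) = 15! / (3! * 12!) = 455.

455


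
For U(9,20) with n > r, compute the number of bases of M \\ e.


Deleting e from U(9,20) gives U(9,19) since n > r.
Bases of U(9,19) = C(19,9) = 19! / (9! * 10!) = 92378.

92378


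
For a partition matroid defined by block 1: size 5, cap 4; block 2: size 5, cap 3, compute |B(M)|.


A basis picks exactly ci elements from block i.
Number of bases = product of C(|Si|, ci).
= C(5,4) * C(5,3)
= 5 * 10
= 50.

50


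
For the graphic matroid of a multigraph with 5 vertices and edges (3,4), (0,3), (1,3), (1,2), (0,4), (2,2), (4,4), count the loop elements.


In a graphic matroid, a loop is a self-loop edge (u,u) with rank 0.
Examining all 7 edges for self-loops...
Self-loops found: (2,2), (4,4)
Number of loops = 2.

2


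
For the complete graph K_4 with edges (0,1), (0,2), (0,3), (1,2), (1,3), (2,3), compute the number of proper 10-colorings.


P(K_4, k) = k(k-1)(k-2)...(k-3).
P(10) = (10) * (9) * (8) * (7) = 5040.

5040


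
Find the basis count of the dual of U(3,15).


The dual of U(r,n) is U(n-r, n) = U(12,15).
Bases of U(12,15) are all (12)-element subsets.
|B(M*)| = C(15,12) = 455.

455


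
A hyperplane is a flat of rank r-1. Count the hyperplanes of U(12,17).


Hyperplanes of U(12,17) are flats of rank 11.
In a uniform matroid, these are exactly the (11)-element subsets.
Count = (17 choose 11) = 12376.

12376


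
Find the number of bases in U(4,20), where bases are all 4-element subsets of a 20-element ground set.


Bases of U(4,20) are all 4-element subsets of the 20-element ground set.
Number of bases = C(20,4).
(20 choose 4) = 4845.

4845


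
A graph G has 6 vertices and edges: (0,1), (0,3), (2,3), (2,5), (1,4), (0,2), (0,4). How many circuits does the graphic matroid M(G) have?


A circuit in a graphic matroid = edge set of a simple cycle.
G has 6 vertices and 7 edges.
Enumerating all minimal edge subsets forming cycles...
Total circuits found: 2.

2


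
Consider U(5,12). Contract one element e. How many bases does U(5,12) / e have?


Contracting e from U(5,12) gives U(4,11).
Bases of U(4,11) = (11 choose 4) = 330.

330


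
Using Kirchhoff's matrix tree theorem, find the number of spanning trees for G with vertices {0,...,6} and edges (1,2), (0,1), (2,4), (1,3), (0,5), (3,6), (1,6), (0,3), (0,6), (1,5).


By Kirchhoff's matrix tree theorem, the number of spanning trees equals
the determinant of any cofactor of the Laplacian matrix L.
G has 7 vertices and 10 edges.
Computing the (6 x 6) cofactor determinant gives 40.

40


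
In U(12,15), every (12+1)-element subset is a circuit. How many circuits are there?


In U(12,15), circuits are the (13)-element subsets.
Any set of 13 elements is dependent, and removing any one element gives
an independent set of size 12, so it is a minimal dependent set.
Number of circuits = (15 choose 13) = 105.

105


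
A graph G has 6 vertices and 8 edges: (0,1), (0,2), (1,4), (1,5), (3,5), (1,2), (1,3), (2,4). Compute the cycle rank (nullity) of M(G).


Cycle rank (nullity) = |E| - r(M) = |E| - (|V| - c).
|E| = 8, |V| = 6, c = 1.
Nullity = 8 - (6 - 1) = 8 - 5 = 3.

3


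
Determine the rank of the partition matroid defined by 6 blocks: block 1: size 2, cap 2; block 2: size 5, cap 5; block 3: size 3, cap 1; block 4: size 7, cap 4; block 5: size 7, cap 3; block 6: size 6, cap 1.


Rank of a partition matroid = sum of min(|Si|, ci) for each block.
= min(2,2) + min(5,5) + min(3,1) + min(7,4) + min(7,3) + min(6,1)
= 2 + 5 + 1 + 4 + 3 + 1
= 16.

16


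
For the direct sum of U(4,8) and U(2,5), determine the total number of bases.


Bases of a direct sum M1 + M2: |B| = |B(M1)| * |B(M2)|.
|B(U(4,8))| = C(8,4) = 70.
|B(U(2,5))| = C(5,2) = 10.
Total bases = 70 * 10 = 700.

700


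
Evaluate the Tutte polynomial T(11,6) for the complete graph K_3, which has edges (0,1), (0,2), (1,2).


T(K_3; x,y) = x^2 + x + y.
T(11,6) = 121 + 11 + 6 = 138.

138


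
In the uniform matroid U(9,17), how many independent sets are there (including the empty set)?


Independent sets of U(9,17) are all subsets of size <= 9.
Count = C(17,0) + C(17,1) + C(17,2) + C(17,3) + C(17,4) + C(17,5) + C(17,6) + C(17,7) + C(17,8) + C(17,9)
     = 1 + 17 + 136 + 680 + 2380 + 6188 + 12376 + 19448 + 24310 + 24310
     = 89846.

89846


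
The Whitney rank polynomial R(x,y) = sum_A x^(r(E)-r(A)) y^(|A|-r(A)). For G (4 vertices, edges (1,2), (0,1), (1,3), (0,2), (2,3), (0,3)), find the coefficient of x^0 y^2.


R(x,y) = sum over A in 2^E of x^(r(E)-r(A)) * y^(|A|-r(A)).
G has 4 vertices, 6 edges. r(E) = 3.
Enumerate all 2^6 = 64 subsets.
Count subsets with r(E)-r(A)=0 and |A|-r(A)=2: 6.

6


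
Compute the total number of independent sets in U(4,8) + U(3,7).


For a direct sum, |I(M1+M2)| = |I(M1)| * |I(M2)|.
|I(U(4,8))| = sum C(8,k) for k=0..4 = 163.
|I(U(3,7))| = sum C(7,k) for k=0..3 = 64.
Total = 163 * 64 = 10432.

10432


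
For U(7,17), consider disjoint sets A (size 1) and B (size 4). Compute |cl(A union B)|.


|A union B| = 1 + 4 = 5 (disjoint).
In U(7,17), cl(S) = S if |S| < 7, else cl(S) = E.
Since 5 < 7, cl(A union B) = A union B.
|cl(A union B)| = 5.

5


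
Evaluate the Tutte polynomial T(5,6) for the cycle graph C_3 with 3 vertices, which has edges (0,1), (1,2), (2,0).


T(C_3; x,y) = x + x^2 + ... + x^(2) + y.
T(5,6) = 5^1 + 5^2 + 6
= 5 + 25 + 6
= 36.

36


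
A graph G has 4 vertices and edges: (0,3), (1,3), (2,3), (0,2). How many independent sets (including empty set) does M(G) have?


An independent set in a graphic matroid is an acyclic edge subset.
G has 4 vertices and 4 edges.
Enumerate all 2^4 = 16 subsets, checking for acyclicity.
Total independent sets = 14.

14


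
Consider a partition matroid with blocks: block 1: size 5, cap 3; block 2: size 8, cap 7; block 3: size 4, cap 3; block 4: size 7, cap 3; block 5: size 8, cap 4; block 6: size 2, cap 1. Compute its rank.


Rank of a partition matroid = sum of min(|Si|, ci) for each block.
= min(5,3) + min(8,7) + min(4,3) + min(7,3) + min(8,4) + min(2,1)
= 3 + 7 + 3 + 3 + 4 + 1
= 21.

21


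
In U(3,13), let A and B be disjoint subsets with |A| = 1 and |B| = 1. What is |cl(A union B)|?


|A union B| = 1 + 1 = 2 (disjoint).
In U(3,13), cl(S) = S if |S| < 3, else cl(S) = E.
Since 2 < 3, cl(A union B) = A union B.
|cl(A union B)| = 2.

2


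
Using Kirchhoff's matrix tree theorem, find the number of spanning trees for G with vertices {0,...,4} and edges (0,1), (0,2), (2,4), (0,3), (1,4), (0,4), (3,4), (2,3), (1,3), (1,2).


By Kirchhoff's matrix tree theorem, the number of spanning trees equals
the determinant of any cofactor of the Laplacian matrix L.
G has 5 vertices and 10 edges.
Computing the (4 x 4) cofactor determinant gives 125.

125


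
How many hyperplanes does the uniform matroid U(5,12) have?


Hyperplanes of U(5,12) are flats of rank 4.
In a uniform matroid, these are exactly the (4)-element subsets.
Count = C(12,4) = 12! / (4! * 8!) = 495.

495


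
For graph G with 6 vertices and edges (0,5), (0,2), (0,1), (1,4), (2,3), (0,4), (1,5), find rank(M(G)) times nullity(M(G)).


r(M) = |V| - c = 6 - 1 = 5.
nullity = |E| - r(M) = 7 - 5 = 2.
Product = 5 * 2 = 10.

10


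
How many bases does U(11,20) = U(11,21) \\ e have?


Deleting e from U(11,21) gives U(11,20) since n > r.
Bases of U(11,20) = C(20,11) = 20! / (11! * 9!) = 167960.

167960


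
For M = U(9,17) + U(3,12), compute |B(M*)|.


(M1+M2)* = M1* + M2*.
M1* = U(8,17), bases: C(17,8) = 24310.
M2* = U(9,12), bases: C(12,9) = 220.
|B(M*)| = 24310 * 220 = 5348200.

5348200


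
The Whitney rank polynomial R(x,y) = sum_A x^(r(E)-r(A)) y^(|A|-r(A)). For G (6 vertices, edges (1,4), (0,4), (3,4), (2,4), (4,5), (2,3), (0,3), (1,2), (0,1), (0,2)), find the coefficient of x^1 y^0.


R(x,y) = sum over A in 2^E of x^(r(E)-r(A)) * y^(|A|-r(A)).
G has 6 vertices, 10 edges. r(E) = 5.
Enumerate all 2^10 = 1024 subsets.
Count subsets with r(E)-r(A)=1 and |A|-r(A)=0: 152.

152


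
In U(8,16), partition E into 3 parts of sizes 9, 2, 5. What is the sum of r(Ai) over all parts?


r(Ai) = min(|Ai|, 8) for each part.
Sum = min(9,8) + min(2,8) + min(5,8)
    = 8 + 2 + 5
    = 15.

15


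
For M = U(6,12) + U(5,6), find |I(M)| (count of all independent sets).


For a direct sum, |I(M1+M2)| = |I(M1)| * |I(M2)|.
|I(U(6,12))| = sum C(12,k) for k=0..6 = 2510.
|I(U(5,6))| = sum C(6,k) for k=0..5 = 63.
Total = 2510 * 63 = 158130.

158130


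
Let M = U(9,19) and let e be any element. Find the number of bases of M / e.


Contracting e from U(9,19) gives U(8,18).
Bases of U(8,18) = C(18,8) = 43758.

43758


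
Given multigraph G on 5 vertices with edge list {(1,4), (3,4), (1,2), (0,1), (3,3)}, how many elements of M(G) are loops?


In a graphic matroid, a loop is a self-loop edge (u,u) with rank 0.
Examining all 5 edges for self-loops...
Self-loops found: (3,3)
Number of loops = 1.

1


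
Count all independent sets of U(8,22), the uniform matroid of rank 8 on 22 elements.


Independent sets of U(8,22) are all subsets of size <= 8.
Count = (22 choose 0) + (22 choose 1) + (22 choose 2) + (22 choose 3) + (22 choose 4) + (22 choose 5) + (22 choose 6) + (22 choose 7) + (22 choose 8)
     = 1 + 22 + 231 + 1540 + 7315 + 26334 + 74613 + 170544 + 319770
     = 600370.

600370


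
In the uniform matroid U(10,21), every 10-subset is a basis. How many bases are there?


Bases of U(10,21) are all 10-element subsets of the 21-element ground set.
Number of bases = C(21,10).
C(21,10) = 352716.

352716


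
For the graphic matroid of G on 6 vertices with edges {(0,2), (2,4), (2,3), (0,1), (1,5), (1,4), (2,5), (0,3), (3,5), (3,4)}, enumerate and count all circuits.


A circuit in a graphic matroid = edge set of a simple cycle.
G has 6 vertices and 10 edges.
Enumerating all minimal edge subsets forming cycles...
Total circuits found: 24.

24


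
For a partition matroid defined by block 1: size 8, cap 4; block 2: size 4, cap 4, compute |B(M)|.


A basis picks exactly ci elements from block i.
Number of bases = product of C(|Si|, ci).
= C(8,4) * C(4,4)
= 70 * 1
= 70.

70


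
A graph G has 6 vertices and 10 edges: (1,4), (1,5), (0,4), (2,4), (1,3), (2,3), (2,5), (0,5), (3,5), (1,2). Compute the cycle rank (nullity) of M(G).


Cycle rank (nullity) = |E| - r(M) = |E| - (|V| - c).
|E| = 10, |V| = 6, c = 1.
Nullity = 10 - (6 - 1) = 10 - 5 = 5.

5


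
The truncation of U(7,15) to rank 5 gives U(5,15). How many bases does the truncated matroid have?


Truncating U(7,15) to rank 5 gives U(5,15).
Bases of U(5,15) are all 5-element subsets of 15 elements.
Number of bases = (15 choose 5) = 3003.

3003


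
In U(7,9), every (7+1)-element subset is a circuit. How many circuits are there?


In U(7,9), circuits are the (8)-element subsets.
Any set of 8 elements is dependent, and removing any one element gives
an independent set of size 7, so it is a minimal dependent set.
Number of circuits = (9 choose 8) = 9.

9


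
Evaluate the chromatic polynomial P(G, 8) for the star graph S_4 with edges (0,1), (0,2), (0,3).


P(tree, k) = k * (k-1)^(3) for any tree on 4 vertices.
P(8) = 8 * 7^3 = 8 * 343 = 2744.

2744


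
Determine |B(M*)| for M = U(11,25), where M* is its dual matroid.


The dual of U(r,n) is U(n-r, n) = U(14,25).
Bases of U(14,25) are all (14)-element subsets.
|B(M*)| = C(25,14) = 25! / (14! * 11!) = 4457400.

4457400


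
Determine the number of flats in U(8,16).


Flats of U(8,16): every subset of size < 8 is a flat, plus E itself.
Count = C(16,0) + C(16,1) + C(16,2) + C(16,3) + C(16,4) + C(16,5) + C(16,6) + C(16,7) + 1
     = 1 + 16 + 120 + 560 + 1820 + 4368 + 8008 + 11440 + 1
     = 26334.

26334


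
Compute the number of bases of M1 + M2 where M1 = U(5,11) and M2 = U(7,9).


Bases of a direct sum M1 + M2: |B| = |B(M1)| * |B(M2)|.
|B(U(5,11))| = C(11,5) = 462.
|B(U(7,9))| = C(9,7) = 36.
Total bases = 462 * 36 = 16632.

16632


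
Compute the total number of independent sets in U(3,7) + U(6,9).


For a direct sum, |I(M1+M2)| = |I(M1)| * |I(M2)|.
|I(U(3,7))| = sum C(7,k) for k=0..3 = 64.
|I(U(6,9))| = sum C(9,k) for k=0..6 = 466.
Total = 64 * 466 = 29824.

29824


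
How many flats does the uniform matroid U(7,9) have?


Flats of U(7,9): every subset of size < 7 is a flat, plus E itself.
Count = C(9,0) + C(9,1) + C(9,2) + C(9,3) + C(9,4) + C(9,5) + C(9,6) + 1
     = 1 + 9 + 36 + 84 + 126 + 126 + 84 + 1
     = 467.

467


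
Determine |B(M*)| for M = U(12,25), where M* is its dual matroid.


The dual of U(r,n) is U(n-r, n) = U(13,25).
Bases of U(13,25) are all (13)-element subsets.
|B(M*)| = C(25,13) = 5200300.

5200300


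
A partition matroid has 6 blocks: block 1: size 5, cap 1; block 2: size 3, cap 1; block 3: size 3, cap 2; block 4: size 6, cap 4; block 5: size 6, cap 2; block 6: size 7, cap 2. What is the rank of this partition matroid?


Rank of a partition matroid = sum of min(|Si|, ci) for each block.
= min(5,1) + min(3,1) + min(3,2) + min(6,4) + min(6,2) + min(7,2)
= 1 + 1 + 2 + 4 + 2 + 2
= 12.

12


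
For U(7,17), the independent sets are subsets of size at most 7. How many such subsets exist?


Independent sets of U(7,17) are all subsets of size <= 7.
Count = C(17,0) + C(17,1) + C(17,2) + C(17,3) + C(17,4) + C(17,5) + C(17,6) + C(17,7)
     = 1 + 17 + 136 + 680 + 2380 + 6188 + 12376 + 19448
     = 41226.

41226


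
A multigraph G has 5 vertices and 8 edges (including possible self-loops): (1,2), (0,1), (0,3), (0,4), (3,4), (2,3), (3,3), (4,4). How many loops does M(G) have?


In a graphic matroid, a loop is a self-loop edge (u,u) with rank 0.
Examining all 8 edges for self-loops...
Self-loops found: (3,3), (4,4)
Number of loops = 2.

2


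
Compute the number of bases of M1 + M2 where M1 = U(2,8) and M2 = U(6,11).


Bases of a direct sum M1 + M2: |B| = |B(M1)| * |B(M2)|.
|B(U(2,8))| = C(8,2) = 28.
|B(U(6,11))| = C(11,6) = 462.
Total bases = 28 * 462 = 12936.

12936


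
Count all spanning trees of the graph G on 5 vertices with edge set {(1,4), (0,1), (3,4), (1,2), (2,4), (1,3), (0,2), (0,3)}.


By Kirchhoff's matrix tree theorem, the number of spanning trees equals
the determinant of any cofactor of the Laplacian matrix L.
G has 5 vertices and 8 edges.
Computing the (4 x 4) cofactor determinant gives 45.

45


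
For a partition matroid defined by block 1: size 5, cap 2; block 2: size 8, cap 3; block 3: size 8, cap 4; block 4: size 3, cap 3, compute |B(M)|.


A basis picks exactly ci elements from block i.
Number of bases = product of C(|Si|, ci).
= C(5,2) * C(8,3) * C(8,4) * C(3,3)
= 10 * 56 * 70 * 1
= 39200.

39200


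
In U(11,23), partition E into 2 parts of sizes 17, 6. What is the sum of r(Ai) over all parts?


r(Ai) = min(|Ai|, 11) for each part.
Sum = min(17,11) + min(6,11)
    = 11 + 6
    = 17.

17


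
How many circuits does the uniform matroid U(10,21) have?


In U(10,21), circuits are the (11)-element subsets.
Any set of 11 elements is dependent, and removing any one element gives
an independent set of size 10, so it is a minimal dependent set.
Number of circuits = C(21,11) = 21! / (11! * 10!) = 352716.

352716


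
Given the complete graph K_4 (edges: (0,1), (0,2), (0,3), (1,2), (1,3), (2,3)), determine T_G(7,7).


T(K_4; x,y) = x^3 + 3x^2 + 4xy + 2x + y^3 + 3y^2 + 2y.
Substituting x=7, y=7:
= 343 + 147 + 196 + 14 + 343 + 147 + 14
= 1204.

1204


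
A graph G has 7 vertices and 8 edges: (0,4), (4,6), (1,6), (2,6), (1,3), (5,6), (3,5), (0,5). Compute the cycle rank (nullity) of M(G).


Cycle rank (nullity) = |E| - r(M) = |E| - (|V| - c).
|E| = 8, |V| = 7, c = 1.
Nullity = 8 - (7 - 1) = 8 - 6 = 2.

2


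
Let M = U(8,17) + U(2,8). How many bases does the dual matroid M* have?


(M1+M2)* = M1* + M2*.
M1* = U(9,17), bases: C(17,9) = 24310.
M2* = U(6,8), bases: C(8,6) = 28.
|B(M*)| = 24310 * 28 = 680680.

680680


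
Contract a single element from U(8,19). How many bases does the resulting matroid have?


Contracting e from U(8,19) gives U(7,18).
Bases of U(7,18) = C(18,7) = 31824.

31824


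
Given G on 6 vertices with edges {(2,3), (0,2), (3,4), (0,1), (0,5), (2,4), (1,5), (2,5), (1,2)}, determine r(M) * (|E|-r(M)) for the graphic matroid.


r(M) = |V| - c = 6 - 1 = 5.
nullity = |E| - r(M) = 9 - 5 = 4.
Product = 5 * 4 = 20.

20


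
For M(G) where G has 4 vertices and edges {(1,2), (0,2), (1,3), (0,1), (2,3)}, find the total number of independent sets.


An independent set in a graphic matroid is an acyclic edge subset.
G has 4 vertices and 5 edges.
Enumerate all 2^5 = 32 subsets, checking for acyclicity.
Total independent sets = 24.

24


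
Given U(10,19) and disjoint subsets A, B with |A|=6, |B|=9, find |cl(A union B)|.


|A union B| = 6 + 9 = 15 (disjoint).
In U(10,19), cl(S) = S if |S| < 10, else cl(S) = E.
Since 15 >= 10, cl(A union B) = E.
|cl(A union B)| = 19.

19


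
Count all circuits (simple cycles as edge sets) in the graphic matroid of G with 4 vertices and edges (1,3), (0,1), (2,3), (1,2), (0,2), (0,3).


A circuit in a graphic matroid = edge set of a simple cycle.
G has 4 vertices and 6 edges.
Enumerating all minimal edge subsets forming cycles...
Total circuits found: 7.

7


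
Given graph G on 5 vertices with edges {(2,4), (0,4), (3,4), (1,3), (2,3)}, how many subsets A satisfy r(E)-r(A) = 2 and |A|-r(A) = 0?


R(x,y) = sum over A in 2^E of x^(r(E)-r(A)) * y^(|A|-r(A)).
G has 5 vertices, 5 edges. r(E) = 4.
Enumerate all 2^5 = 32 subsets.
Count subsets with r(E)-r(A)=2 and |A|-r(A)=0: 10.

10


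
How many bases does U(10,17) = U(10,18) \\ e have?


Deleting e from U(10,18) gives U(10,17) since n > r.
Bases of U(10,17) = C(17,10) = 17! / (10! * 7!) = 19448.

19448


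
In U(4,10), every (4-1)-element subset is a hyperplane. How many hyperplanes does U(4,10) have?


Hyperplanes of U(4,10) are flats of rank 3.
In a uniform matroid, these are exactly the (3)-element subsets.
Count = C(10,3) = 10! / (3! * 7!) = 120.

120


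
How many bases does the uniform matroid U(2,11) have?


Bases of U(2,11) are all 2-element subsets of the 11-element ground set.
Number of bases = C(11,2).
C(11,2) = (11 * 10) / (1 * 2) = 55.

55


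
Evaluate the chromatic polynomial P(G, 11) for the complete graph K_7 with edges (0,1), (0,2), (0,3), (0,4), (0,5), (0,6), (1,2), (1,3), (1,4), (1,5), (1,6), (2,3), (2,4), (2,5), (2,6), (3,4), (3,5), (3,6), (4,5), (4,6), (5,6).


P(K_7, k) = k(k-1)(k-2)...(k-6).
P(11) = (11) * (10) * (9) * (8) * (7) * (6) * (5) = 1663200.

1663200


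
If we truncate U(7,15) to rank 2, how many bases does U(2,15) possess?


Truncating U(7,15) to rank 2 gives U(2,15).
Bases of U(2,15) are all 2-element subsets of 15 elements.
Number of bases = C(15,2) = 15! / (2! * 13!) = 105.

105


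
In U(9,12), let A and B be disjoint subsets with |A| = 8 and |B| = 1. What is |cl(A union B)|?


|A union B| = 8 + 1 = 9 (disjoint).
In U(9,12), cl(S) = S if |S| < 9, else cl(S) = E.
Since 9 >= 9, cl(A union B) = E.
|cl(A union B)| = 12.

12


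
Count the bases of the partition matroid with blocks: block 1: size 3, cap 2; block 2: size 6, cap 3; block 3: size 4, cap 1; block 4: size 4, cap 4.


A basis picks exactly ci elements from block i.
Number of bases = product of C(|Si|, ci).
= C(3,2) * C(6,3) * C(4,1) * C(4,4)
= 3 * 20 * 4 * 1
= 240.

240


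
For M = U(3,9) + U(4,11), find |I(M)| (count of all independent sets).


For a direct sum, |I(M1+M2)| = |I(M1)| * |I(M2)|.
|I(U(3,9))| = sum C(9,k) for k=0..3 = 130.
|I(U(4,11))| = sum C(11,k) for k=0..4 = 562.
Total = 130 * 562 = 73060.

73060


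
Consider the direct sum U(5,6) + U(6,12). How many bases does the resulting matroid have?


Bases of a direct sum M1 + M2: |B| = |B(M1)| * |B(M2)|.
|B(U(5,6))| = C(6,5) = 6.
|B(U(6,12))| = C(12,6) = 924.
Total bases = 6 * 924 = 5544.

5544
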